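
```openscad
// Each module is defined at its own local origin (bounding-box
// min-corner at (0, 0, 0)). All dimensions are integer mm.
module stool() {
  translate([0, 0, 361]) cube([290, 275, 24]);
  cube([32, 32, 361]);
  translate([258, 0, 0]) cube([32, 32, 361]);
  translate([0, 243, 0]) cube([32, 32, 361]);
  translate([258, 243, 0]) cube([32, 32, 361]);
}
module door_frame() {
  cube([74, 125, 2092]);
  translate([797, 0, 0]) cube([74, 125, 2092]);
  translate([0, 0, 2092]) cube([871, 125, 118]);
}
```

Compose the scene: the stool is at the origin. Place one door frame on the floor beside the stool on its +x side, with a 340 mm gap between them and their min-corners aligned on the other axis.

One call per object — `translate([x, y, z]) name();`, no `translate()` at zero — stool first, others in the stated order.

stool();
translate([630, 0, 0]) door_frame();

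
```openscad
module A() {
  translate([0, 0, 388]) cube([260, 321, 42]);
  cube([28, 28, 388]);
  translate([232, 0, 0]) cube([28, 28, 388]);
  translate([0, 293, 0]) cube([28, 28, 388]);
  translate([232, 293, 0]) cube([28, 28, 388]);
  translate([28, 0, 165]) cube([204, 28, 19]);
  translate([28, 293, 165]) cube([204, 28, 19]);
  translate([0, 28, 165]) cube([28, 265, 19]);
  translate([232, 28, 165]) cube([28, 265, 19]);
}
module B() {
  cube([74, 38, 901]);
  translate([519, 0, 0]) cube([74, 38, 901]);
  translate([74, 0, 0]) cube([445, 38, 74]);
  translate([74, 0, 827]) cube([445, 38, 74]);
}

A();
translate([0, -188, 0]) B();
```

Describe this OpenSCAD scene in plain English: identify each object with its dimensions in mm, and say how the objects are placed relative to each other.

A is a four-legged stool. The seat is 260×321 mm, 42 mm thick, top at z = 430 mm. It stands on four square legs, each 28×28 mm in cross-section, from z = 0 to the seat underside, each flush with a corner of the seat. Four stretchers, 28 mm wide and 19 mm tall, connect adjacent legs with their undersides at z = 165 mm, each running between the inner faces of the legs it joins and aligned with the legs' outer faces on the other axis.

B is a picture frame with a 445×753 mm rectangular opening (x by z) and a uniform 74 mm border on every side. Frame depth is 38 mm along y. It is built from two vertical stiles running the full outside height and two horizontal rails spanning the gap between the stiles.

The picture frame is on the floor beside the stool on its −y side.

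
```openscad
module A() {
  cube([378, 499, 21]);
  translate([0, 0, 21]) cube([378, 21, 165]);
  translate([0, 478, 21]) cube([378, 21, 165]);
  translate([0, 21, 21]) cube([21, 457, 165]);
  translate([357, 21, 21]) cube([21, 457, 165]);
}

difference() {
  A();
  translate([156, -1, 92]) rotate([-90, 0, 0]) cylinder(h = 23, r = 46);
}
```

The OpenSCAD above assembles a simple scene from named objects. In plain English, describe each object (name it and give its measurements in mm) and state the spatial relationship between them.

A is an open-topped rectangular box: outside dimensions 378×499×186 mm, with a uniform wall and base thickness of 21 mm. The base is a full 378×499 slab on the floor; four walls sit on top of the base. The front and back walls (the −y and +y sides) span the full width; the two side walls fit between them.

The open box has a circular hole of radius 46 mm through its front wall, centred at (x = 156, z = 92).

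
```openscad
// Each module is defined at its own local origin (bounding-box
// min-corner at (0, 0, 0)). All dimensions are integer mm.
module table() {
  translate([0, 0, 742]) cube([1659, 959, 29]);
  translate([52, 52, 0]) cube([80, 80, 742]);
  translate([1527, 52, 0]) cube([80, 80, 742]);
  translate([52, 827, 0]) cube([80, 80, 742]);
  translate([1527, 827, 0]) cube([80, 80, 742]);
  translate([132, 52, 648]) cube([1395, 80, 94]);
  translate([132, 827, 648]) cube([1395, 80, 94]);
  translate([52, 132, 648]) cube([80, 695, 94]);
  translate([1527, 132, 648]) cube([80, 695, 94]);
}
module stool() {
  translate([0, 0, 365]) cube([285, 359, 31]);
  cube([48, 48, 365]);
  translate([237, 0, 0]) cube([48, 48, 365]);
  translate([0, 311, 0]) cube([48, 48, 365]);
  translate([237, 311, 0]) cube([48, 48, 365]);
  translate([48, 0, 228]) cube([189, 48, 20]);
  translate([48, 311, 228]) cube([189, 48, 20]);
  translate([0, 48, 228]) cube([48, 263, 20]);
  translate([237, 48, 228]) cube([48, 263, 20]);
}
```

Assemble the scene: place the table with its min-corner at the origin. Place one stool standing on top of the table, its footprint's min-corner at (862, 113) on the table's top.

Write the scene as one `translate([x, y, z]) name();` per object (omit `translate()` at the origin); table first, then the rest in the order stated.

table();
translate([862, 113, 771]) stool();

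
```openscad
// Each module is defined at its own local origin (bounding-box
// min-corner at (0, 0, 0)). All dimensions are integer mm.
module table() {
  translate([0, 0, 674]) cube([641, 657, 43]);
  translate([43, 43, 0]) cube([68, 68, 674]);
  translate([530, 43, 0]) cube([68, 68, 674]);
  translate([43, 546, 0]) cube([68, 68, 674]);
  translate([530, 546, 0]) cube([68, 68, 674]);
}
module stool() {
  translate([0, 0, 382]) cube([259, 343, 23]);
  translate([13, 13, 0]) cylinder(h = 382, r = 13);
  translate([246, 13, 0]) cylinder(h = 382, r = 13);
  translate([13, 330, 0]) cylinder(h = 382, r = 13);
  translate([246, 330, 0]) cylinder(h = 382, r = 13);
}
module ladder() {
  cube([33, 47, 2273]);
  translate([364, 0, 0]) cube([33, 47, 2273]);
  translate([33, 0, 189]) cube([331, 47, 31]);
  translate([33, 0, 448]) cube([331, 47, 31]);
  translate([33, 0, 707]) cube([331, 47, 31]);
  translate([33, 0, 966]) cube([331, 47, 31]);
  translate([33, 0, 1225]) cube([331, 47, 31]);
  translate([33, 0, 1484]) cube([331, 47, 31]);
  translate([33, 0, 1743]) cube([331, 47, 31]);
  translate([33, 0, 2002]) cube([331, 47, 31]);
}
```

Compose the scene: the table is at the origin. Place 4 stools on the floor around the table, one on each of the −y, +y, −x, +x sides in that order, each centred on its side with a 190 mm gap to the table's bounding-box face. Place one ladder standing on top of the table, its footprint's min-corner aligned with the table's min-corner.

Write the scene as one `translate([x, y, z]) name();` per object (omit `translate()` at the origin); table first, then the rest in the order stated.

table();
translate([191, -533, 0]) stool();
translate([191, 847, 0]) stool();
translate([-449, 157, 0]) stool();
translate([831, 157, 0]) stool();
translate([0, 0, 717]) ladder();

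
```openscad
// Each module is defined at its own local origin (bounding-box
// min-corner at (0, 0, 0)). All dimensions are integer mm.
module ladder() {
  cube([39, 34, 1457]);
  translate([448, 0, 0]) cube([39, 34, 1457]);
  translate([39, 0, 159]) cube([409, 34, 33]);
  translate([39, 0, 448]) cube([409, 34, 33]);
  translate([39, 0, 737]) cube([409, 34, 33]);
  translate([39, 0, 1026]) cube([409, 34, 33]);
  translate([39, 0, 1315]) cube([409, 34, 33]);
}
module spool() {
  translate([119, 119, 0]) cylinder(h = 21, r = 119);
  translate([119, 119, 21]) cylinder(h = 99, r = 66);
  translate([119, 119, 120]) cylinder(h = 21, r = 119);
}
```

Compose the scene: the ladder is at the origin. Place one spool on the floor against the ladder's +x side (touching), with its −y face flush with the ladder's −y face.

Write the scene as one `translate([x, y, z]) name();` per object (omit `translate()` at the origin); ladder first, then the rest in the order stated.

ladder();
translate([487, 0, 0]) spool();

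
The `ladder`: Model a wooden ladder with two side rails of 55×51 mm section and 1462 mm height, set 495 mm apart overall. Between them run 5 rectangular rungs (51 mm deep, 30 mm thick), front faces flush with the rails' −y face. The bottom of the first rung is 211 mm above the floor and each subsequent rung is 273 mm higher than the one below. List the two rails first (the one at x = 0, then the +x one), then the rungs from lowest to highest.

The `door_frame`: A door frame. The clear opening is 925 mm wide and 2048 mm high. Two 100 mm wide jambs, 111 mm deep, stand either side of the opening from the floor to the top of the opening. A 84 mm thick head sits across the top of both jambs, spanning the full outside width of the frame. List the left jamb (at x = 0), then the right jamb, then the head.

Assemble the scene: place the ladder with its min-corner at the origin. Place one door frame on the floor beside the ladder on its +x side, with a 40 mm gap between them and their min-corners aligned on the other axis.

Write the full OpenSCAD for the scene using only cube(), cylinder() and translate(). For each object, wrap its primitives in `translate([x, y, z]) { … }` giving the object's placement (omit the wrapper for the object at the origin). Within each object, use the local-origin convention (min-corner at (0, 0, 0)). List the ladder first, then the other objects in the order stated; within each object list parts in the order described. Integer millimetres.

cube([55, 51, 1462]);
translate([440, 0, 0]) cube([55, 51, 1462]);
translate([55, 0, 211]) cube([385, 51, 30]);
translate([55, 0, 484]) cube([385, 51, 30]);
translate([55, 0, 757]) cube([385, 51, 30]);
translate([55, 0, 1030]) cube([385, 51, 30]);
translate([55, 0, 1303]) cube([385, 51, 30]);
translate([535, 0, 0]) {
  cube([100, 111, 2048]);
  translate([1025, 0, 0]) cube([100, 111, 2048]);
  translate([0, 0, 2048]) cube([1125, 111, 84]);
}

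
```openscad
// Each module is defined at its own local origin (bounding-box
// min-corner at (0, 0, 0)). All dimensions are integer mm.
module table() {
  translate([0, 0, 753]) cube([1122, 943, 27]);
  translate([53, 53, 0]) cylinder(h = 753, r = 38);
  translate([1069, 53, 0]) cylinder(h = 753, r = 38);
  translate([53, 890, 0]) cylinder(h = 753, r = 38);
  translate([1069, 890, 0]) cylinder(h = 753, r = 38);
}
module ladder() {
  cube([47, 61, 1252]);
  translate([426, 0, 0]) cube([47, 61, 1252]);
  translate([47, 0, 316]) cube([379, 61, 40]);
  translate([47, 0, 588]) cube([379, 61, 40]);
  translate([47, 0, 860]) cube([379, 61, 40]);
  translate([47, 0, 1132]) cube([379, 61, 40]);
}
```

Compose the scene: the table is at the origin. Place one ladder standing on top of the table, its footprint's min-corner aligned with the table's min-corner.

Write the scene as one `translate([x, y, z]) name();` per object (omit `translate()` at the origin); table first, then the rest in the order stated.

table();
translate([0, 0, 780]) ladder();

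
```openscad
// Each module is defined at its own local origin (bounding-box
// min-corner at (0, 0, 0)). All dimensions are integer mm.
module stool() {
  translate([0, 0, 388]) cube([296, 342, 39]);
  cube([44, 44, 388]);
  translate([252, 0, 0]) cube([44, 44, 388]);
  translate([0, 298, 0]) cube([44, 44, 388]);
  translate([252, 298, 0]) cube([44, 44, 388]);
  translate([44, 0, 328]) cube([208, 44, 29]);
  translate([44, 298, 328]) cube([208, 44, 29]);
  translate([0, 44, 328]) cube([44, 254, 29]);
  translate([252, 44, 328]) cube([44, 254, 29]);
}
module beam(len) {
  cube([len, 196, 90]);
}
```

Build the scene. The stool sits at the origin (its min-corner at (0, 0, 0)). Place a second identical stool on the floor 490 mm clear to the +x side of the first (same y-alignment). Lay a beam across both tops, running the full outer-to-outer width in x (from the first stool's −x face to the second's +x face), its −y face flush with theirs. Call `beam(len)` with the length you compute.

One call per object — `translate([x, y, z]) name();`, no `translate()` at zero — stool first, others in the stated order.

stool();
translate([786, 0, 0]) stool();
translate([0, 0, 427]) beam(1082);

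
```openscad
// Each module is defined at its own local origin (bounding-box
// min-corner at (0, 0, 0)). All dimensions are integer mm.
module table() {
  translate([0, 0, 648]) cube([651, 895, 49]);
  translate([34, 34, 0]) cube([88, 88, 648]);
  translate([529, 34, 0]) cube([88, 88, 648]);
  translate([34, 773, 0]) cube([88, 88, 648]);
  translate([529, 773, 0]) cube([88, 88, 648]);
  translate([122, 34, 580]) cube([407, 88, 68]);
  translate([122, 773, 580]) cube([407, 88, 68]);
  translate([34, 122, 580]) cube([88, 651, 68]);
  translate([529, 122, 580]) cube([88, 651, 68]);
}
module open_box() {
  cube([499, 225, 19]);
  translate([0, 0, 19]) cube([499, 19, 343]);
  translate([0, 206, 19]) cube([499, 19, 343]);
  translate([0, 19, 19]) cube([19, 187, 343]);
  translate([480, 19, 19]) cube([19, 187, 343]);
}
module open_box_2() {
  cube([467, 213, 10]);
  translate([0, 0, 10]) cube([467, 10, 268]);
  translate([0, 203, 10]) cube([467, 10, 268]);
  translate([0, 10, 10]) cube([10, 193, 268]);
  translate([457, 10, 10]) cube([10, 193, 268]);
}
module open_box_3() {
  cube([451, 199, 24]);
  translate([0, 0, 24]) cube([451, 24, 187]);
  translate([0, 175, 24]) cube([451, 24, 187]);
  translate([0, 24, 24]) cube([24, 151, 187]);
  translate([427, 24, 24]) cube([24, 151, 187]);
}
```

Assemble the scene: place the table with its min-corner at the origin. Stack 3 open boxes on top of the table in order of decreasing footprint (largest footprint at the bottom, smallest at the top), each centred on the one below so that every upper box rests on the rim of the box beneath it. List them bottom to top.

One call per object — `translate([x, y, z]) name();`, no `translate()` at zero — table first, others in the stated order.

table();
translate([76, 335, 697]) open_box();
translate([92, 341, 1059]) open_box_2();
translate([100, 348, 1337]) open_box_3();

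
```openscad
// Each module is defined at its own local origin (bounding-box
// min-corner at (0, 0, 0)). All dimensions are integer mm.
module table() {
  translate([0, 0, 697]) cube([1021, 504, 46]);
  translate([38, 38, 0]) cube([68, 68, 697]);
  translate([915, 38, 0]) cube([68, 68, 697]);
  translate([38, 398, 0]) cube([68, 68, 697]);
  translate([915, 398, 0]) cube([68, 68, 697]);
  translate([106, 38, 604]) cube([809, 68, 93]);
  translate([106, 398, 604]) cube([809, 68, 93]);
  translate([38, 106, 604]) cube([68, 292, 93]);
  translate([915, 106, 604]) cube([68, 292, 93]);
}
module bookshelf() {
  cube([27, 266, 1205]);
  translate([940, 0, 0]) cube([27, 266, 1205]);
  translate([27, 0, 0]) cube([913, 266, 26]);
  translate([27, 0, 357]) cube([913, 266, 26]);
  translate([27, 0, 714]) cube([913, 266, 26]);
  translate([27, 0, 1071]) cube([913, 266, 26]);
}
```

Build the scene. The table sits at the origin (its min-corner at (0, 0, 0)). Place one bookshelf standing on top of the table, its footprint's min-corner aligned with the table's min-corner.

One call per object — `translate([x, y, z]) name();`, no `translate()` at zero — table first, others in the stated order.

table();
translate([0, 0, 743]) bookshelf();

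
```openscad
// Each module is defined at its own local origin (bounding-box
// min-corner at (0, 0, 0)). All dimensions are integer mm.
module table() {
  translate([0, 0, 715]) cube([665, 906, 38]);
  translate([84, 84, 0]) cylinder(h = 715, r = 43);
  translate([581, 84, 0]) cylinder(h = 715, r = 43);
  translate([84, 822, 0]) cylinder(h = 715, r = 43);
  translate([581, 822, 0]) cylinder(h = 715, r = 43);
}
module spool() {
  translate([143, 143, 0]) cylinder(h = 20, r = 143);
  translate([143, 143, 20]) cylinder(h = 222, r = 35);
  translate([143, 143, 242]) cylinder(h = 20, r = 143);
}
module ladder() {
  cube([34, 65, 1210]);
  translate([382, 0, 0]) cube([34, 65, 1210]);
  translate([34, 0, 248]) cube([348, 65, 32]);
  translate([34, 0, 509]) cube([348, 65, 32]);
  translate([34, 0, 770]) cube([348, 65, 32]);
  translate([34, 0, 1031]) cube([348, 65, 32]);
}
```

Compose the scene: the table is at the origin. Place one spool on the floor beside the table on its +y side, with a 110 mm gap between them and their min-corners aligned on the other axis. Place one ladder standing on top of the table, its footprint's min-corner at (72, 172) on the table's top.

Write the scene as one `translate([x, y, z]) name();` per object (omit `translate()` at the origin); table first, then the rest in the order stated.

table();
translate([0, 1016, 0]) spool();
translate([72, 172, 753]) ladder();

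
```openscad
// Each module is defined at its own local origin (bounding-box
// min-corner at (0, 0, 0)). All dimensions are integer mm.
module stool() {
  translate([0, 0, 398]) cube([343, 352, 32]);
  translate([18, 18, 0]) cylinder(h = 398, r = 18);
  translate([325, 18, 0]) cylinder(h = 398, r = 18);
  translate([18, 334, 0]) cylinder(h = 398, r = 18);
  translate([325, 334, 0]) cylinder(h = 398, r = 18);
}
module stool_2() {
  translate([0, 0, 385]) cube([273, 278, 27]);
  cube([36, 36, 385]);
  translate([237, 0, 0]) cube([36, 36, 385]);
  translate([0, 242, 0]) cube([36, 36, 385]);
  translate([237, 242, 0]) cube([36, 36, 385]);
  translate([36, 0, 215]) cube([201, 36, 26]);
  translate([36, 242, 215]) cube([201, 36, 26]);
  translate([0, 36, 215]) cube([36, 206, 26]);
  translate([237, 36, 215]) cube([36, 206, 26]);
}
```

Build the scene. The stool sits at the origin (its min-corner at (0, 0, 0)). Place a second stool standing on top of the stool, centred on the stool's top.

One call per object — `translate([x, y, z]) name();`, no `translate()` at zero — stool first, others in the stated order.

stool();
translate([35, 37, 430]) stool_2();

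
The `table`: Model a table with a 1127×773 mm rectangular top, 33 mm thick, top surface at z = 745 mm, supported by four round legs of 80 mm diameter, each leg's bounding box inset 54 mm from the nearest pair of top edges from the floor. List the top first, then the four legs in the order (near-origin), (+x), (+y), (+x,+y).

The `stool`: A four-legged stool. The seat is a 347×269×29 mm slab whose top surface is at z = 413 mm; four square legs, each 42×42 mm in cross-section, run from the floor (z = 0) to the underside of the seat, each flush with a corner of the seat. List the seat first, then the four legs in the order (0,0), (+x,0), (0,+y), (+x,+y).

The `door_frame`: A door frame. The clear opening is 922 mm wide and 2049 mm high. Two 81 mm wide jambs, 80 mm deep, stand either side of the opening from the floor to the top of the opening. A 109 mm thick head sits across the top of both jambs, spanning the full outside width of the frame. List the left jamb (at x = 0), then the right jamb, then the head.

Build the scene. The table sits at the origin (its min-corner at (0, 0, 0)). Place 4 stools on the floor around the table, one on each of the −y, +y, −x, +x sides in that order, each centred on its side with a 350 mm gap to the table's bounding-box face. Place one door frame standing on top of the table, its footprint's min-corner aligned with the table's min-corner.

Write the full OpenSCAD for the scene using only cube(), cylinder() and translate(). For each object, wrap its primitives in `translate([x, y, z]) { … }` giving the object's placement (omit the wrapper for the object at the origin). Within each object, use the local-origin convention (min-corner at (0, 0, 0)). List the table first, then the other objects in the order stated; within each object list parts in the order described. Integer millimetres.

translate([0, 0, 712]) cube([1127, 773, 33]);
translate([94, 94, 0]) cylinder(h = 712, r = 40);
translate([1033, 94, 0]) cylinder(h = 712, r = 40);
translate([94, 679, 0]) cylinder(h = 712, r = 40);
translate([1033, 679, 0]) cylinder(h = 712, r = 40);
translate([390, -619, 0]) {
  translate([0, 0, 384]) cube([347, 269, 29]);
  cube([42, 42, 384]);
  translate([305, 0, 0]) cube([42, 42, 384]);
  translate([0, 227, 0]) cube([42, 42, 384]);
  translate([305, 227, 0]) cube([42, 42, 384]);
}
translate([390, 1123, 0]) {
  translate([0, 0, 384]) cube([347, 269, 29]);
  cube([42, 42, 384]);
  translate([305, 0, 0]) cube([42, 42, 384]);
  translate([0, 227, 0]) cube([42, 42, 384]);
  translate([305, 227, 0]) cube([42, 42, 384]);
}
translate([-697, 252, 0]) {
  translate([0, 0, 384]) cube([347, 269, 29]);
  cube([42, 42, 384]);
  translate([305, 0, 0]) cube([42, 42, 384]);
  translate([0, 227, 0]) cube([42, 42, 384]);
  translate([305, 227, 0]) cube([42, 42, 384]);
}
translate([1477, 252, 0]) {
  translate([0, 0, 384]) cube([347, 269, 29]);
  cube([42, 42, 384]);
  translate([305, 0, 0]) cube([42, 42, 384]);
  translate([0, 227, 0]) cube([42, 42, 384]);
  translate([305, 227, 0]) cube([42, 42, 384]);
}
translate([0, 0, 745]) {
  cube([81, 80, 2049]);
  translate([1003, 0, 0]) cube([81, 80, 2049]);
  translate([0, 0, 2049]) cube([1084, 80, 109]);
}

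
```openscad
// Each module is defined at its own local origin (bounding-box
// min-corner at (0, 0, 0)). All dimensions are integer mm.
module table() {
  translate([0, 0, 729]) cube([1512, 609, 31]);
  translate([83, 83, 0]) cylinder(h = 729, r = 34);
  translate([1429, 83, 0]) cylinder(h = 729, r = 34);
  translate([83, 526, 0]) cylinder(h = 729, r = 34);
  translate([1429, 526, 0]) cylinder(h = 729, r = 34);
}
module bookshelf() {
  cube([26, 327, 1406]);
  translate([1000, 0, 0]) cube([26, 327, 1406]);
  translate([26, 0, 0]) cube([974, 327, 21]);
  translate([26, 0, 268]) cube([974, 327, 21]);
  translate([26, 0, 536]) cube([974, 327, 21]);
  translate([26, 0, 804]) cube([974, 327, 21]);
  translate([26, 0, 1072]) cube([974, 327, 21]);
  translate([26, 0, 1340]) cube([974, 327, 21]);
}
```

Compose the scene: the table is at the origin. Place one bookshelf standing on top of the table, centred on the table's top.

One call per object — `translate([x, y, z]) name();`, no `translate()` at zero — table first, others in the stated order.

table();
translate([243, 141, 760]) bookshelf();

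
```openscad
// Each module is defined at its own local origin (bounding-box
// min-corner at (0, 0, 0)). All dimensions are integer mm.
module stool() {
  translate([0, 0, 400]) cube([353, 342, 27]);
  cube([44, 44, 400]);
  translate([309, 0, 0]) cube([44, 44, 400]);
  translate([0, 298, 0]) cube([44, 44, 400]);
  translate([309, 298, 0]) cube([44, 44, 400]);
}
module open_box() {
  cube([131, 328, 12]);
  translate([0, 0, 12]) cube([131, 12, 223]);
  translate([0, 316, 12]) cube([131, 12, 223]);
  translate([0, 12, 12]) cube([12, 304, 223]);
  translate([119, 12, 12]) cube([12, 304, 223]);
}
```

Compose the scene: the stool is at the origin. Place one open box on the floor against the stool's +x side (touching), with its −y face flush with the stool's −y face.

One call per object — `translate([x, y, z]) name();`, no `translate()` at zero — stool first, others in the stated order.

stool();
translate([353, 0, 0]) open_box();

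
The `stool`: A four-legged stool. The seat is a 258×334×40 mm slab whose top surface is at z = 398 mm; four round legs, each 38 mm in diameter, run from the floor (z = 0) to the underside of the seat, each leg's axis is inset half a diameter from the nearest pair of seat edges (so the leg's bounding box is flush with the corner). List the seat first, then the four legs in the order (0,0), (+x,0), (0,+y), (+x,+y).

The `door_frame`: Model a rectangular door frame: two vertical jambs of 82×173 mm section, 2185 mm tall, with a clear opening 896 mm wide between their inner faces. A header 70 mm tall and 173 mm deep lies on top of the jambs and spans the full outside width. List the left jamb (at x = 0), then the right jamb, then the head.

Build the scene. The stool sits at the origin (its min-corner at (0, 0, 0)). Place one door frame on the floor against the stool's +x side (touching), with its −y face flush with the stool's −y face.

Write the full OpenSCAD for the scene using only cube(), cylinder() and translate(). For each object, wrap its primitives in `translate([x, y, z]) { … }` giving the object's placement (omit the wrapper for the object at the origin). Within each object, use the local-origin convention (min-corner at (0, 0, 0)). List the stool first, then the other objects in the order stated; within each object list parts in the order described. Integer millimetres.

translate([0, 0, 358]) cube([258, 334, 40]);
translate([19, 19, 0]) cylinder(h = 358, r = 19);
translate([239, 19, 0]) cylinder(h = 358, r = 19);
translate([19, 315, 0]) cylinder(h = 358, r = 19);
translate([239, 315, 0]) cylinder(h = 358, r = 19);
translate([258, 0, 0]) {
  cube([82, 173, 2185]);
  translate([978, 0, 0]) cube([82, 173, 2185]);
  translate([0, 0, 2185]) cube([1060, 173, 70]);
}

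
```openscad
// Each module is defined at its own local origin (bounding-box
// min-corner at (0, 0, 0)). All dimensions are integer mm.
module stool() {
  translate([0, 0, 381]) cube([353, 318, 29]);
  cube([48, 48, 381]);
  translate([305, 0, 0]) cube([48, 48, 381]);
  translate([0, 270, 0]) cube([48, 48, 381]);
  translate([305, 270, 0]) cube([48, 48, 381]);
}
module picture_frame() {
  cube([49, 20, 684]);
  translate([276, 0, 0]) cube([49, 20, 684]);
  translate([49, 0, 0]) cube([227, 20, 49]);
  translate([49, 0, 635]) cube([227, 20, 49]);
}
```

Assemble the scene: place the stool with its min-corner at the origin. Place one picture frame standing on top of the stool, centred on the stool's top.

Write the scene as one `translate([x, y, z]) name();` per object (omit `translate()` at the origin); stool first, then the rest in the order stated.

stool();
translate([14, 149, 410]) picture_frame();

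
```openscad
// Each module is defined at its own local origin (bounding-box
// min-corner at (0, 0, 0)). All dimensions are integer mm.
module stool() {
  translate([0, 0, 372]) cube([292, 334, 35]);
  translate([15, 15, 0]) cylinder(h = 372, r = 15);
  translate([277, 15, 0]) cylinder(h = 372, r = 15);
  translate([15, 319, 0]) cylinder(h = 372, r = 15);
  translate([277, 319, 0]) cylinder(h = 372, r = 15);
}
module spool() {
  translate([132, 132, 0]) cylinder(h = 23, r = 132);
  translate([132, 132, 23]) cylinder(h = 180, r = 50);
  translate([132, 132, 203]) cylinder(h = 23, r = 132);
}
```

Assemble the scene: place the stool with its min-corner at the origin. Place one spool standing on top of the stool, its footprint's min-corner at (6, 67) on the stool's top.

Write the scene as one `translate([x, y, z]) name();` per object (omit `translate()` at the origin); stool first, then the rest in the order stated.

stool();
translate([6, 67, 407]) spool();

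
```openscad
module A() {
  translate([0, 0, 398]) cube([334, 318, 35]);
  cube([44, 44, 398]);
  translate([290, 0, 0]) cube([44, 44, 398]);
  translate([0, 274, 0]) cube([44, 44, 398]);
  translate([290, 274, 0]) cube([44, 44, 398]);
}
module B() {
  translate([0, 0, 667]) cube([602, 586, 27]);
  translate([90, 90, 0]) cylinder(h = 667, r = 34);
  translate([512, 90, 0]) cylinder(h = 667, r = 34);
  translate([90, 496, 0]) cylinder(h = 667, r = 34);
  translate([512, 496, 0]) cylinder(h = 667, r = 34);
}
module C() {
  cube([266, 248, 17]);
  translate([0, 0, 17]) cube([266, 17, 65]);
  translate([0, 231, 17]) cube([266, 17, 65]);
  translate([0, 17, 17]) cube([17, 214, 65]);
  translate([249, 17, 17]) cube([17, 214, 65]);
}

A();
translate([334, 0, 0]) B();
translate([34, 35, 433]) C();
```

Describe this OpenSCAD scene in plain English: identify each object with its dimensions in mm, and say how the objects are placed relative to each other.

A is a four-legged stool. The seat is 334×318 mm, 35 mm thick, top at z = 433 mm. It stands on four square legs, each 44×44 mm in cross-section, from z = 0 to the seat underside, each flush with a corner of the seat.

B is a table with a 602×586 mm rectangular top, 27 mm thick, top surface at z = 694 mm, supported by four round legs of 68 mm diameter, each leg's bounding box inset 56 mm from the nearest pair of top edges, running from the floor.

C is an open storage box with external size 266×248×82 mm and wall thickness 17 mm (the base is also 17 mm thick). The base covers the whole footprint; the four walls stand on the base, with the y-facing walls full-width and the x-facing walls fitting between their inner faces.

The table is against the stool's +x side, with their −y faces flush. The open box is on top of the stool, centred.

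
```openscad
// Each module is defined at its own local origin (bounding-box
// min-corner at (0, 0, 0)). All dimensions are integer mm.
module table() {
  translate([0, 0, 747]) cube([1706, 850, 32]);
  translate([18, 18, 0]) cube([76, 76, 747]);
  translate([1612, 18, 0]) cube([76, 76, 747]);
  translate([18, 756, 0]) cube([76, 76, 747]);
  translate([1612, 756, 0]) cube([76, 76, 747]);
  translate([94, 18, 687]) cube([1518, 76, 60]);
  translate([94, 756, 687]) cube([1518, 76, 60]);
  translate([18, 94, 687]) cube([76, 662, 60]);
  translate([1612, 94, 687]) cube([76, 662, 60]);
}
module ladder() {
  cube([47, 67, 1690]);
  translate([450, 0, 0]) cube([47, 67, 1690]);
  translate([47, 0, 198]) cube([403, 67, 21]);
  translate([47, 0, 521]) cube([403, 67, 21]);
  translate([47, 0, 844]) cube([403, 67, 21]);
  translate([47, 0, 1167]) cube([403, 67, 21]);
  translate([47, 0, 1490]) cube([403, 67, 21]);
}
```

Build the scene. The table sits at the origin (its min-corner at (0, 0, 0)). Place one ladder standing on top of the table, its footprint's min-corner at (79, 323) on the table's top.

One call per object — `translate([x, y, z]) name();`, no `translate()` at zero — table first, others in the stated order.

table();
translate([79, 323, 779]) ladder();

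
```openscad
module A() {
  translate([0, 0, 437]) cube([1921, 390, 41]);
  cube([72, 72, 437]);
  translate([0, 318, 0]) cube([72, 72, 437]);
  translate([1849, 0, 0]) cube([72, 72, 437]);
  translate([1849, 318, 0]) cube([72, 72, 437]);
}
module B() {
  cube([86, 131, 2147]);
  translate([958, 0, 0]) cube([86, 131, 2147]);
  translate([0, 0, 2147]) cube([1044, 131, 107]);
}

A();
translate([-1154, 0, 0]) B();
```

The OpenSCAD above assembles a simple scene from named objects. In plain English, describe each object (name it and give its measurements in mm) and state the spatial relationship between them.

A is a long wooden bench with a 1921 mm (x) × 390 mm (y) seat, 41 mm thick, its top surface 478 mm above the floor. Four 72 mm square legs at the seat corners, flush with the edges, run from z = 0 to the seat underside.

B is a rectangular door frame: two vertical jambs of 86×131 mm section, 2147 mm tall, with a clear opening 872 mm wide between their inner faces. A header 107 mm tall and 131 mm deep lies on top of the jambs and spans the full outside width.

The door frame is on the floor beside the bench on its −x side.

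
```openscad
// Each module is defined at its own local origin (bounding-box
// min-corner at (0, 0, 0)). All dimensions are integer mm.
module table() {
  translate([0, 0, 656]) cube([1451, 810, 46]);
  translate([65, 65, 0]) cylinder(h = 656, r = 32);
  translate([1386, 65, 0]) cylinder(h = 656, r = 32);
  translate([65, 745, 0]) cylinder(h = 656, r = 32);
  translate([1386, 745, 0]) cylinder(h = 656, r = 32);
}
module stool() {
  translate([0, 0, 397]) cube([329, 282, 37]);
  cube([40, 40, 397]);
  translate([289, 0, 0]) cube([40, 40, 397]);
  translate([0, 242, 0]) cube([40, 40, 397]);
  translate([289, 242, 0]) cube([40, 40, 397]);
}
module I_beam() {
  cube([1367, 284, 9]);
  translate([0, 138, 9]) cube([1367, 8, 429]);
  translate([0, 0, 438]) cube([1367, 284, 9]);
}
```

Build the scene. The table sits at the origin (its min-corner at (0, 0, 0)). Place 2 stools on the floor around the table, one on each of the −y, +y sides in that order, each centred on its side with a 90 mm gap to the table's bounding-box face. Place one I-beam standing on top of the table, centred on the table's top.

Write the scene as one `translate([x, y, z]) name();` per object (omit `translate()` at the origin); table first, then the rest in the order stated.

table();
translate([561, -372, 0]) stool();
translate([561, 900, 0]) stool();
translate([42, 263, 702]) I_beam();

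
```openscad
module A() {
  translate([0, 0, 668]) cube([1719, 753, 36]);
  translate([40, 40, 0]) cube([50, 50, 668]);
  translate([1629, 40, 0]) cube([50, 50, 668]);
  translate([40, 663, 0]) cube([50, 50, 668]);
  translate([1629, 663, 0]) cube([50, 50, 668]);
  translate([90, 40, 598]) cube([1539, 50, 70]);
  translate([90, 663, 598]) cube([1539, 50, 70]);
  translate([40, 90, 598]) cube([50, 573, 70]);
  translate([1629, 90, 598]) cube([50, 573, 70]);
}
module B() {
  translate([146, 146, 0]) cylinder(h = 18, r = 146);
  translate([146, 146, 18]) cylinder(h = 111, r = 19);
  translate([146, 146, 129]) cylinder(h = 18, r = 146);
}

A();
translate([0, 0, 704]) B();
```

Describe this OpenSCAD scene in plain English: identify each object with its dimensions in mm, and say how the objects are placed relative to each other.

A is a table with a 1719×753 mm rectangular top, 36 mm thick, top surface at z = 704 mm, supported by four 50×50 mm square legs, each inset 40 mm from the nearest pair of top edges, running from the floor. Four apron rails, 50 mm thick and 70 mm tall, run between adjacent legs with their top edges flush with the underside of the top and their outer faces flush with the legs' outer faces.

B is a spool: two coaxial disc flanges of radius 146 mm and thickness 18 mm, joined by a core cylinder of radius 19 mm and height 111 mm. The lower flange rests on z = 0 and the three cylinders share a vertical axis.

The spool is on top of the table.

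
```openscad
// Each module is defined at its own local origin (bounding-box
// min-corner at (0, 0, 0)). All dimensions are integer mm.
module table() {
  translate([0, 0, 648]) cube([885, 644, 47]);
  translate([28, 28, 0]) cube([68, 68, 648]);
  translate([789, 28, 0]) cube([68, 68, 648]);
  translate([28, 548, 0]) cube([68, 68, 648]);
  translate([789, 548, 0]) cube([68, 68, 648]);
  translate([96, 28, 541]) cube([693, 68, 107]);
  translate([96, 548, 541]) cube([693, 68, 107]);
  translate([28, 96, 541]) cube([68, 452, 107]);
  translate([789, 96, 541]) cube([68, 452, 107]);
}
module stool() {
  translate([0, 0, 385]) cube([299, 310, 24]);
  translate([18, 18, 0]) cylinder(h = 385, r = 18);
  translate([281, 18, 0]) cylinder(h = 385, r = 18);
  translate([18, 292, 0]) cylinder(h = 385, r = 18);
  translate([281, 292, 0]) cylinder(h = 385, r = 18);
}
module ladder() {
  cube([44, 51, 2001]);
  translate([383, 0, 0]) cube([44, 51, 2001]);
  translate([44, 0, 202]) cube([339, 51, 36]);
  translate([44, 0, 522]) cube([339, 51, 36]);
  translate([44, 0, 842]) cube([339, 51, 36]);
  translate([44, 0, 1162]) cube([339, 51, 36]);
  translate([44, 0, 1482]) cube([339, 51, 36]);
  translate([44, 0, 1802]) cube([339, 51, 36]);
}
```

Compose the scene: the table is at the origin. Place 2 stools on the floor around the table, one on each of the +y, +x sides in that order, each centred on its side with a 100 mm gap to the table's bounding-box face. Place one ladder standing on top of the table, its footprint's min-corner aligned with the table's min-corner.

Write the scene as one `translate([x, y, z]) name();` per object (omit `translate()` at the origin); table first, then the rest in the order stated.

table();
translate([293, 744, 0]) stool();
translate([985, 167, 0]) stool();
translate([0, 0, 695]) ladder();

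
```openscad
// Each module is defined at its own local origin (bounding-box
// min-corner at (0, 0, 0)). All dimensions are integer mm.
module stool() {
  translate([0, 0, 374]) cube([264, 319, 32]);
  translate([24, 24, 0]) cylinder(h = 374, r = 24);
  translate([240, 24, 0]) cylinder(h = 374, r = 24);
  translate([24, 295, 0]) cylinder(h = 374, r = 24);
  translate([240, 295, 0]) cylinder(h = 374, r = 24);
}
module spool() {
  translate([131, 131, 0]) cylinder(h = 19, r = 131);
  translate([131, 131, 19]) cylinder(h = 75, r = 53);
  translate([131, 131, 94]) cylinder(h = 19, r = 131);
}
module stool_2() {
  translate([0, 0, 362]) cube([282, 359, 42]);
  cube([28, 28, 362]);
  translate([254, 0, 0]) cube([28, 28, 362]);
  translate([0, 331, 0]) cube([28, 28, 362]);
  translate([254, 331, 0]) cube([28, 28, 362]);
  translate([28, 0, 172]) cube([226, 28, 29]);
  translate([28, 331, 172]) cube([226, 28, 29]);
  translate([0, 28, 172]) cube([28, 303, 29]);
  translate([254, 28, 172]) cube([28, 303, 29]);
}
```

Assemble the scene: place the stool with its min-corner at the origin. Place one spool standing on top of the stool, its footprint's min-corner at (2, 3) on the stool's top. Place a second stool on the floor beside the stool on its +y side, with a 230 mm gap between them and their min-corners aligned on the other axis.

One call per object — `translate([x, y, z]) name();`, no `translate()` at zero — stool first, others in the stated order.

stool();
translate([2, 3, 406]) spool();
translate([0, 549, 0]) stool_2();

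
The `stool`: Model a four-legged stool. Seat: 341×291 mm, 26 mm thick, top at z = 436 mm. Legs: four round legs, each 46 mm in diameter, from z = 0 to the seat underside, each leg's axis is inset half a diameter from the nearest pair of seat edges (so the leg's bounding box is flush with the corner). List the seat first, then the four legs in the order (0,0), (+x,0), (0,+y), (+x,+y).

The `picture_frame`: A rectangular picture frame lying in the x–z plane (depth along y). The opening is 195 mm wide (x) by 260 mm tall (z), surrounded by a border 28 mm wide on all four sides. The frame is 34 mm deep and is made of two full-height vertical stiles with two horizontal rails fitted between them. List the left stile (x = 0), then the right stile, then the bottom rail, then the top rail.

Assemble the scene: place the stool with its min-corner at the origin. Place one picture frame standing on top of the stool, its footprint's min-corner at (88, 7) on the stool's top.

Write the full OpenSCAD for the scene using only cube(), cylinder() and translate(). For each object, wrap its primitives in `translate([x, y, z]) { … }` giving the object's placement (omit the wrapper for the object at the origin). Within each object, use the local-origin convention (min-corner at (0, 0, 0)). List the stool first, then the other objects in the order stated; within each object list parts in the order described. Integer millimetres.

translate([0, 0, 410]) cube([341, 291, 26]);
translate([23, 23, 0]) cylinder(h = 410, r = 23);
translate([318, 23, 0]) cylinder(h = 410, r = 23);
translate([23, 268, 0]) cylinder(h = 410, r = 23);
translate([318, 268, 0]) cylinder(h = 410, r = 23);
translate([88, 7, 436]) {
  cube([28, 34, 316]);
  translate([223, 0, 0]) cube([28, 34, 316]);
  translate([28, 0, 0]) cube([195, 34, 28]);
  translate([28, 0, 288]) cube([195, 34, 28]);
}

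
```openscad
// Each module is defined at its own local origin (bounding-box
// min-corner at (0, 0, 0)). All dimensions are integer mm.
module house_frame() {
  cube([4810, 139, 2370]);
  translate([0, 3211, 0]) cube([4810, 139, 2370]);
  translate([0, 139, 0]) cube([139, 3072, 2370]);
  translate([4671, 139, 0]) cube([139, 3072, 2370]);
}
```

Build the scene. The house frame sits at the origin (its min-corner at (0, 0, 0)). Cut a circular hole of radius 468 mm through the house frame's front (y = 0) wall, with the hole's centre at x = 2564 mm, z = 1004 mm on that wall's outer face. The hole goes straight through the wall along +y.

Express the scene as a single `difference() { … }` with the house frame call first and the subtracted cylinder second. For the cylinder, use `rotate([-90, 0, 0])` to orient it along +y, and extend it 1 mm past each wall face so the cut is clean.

difference() {
  house_frame();
  translate([2564, -1, 1004]) rotate([-90, 0, 0]) cylinder(h = 141, r = 468);
}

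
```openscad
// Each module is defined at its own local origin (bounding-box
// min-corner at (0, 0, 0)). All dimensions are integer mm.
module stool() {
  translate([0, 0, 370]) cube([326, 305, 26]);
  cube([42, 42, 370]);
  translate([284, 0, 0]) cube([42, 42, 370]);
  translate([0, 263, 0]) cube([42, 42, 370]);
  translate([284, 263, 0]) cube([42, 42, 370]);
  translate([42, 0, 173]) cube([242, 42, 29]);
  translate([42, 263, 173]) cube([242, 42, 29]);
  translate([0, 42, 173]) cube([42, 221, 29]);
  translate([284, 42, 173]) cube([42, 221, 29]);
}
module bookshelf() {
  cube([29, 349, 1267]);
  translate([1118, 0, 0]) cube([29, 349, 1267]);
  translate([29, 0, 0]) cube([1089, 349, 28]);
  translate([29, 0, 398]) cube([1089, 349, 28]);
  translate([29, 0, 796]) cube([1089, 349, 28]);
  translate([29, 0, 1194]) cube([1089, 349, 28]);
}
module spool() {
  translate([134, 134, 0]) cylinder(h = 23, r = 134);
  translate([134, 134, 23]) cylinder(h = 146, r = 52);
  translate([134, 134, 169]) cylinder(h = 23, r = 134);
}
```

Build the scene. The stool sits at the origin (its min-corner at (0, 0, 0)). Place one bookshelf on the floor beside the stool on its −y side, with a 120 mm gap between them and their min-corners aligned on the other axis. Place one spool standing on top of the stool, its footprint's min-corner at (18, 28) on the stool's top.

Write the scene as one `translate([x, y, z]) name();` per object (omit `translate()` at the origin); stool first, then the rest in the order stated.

stool();
translate([0, -469, 0]) bookshelf();
translate([18, 28, 396]) spool();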